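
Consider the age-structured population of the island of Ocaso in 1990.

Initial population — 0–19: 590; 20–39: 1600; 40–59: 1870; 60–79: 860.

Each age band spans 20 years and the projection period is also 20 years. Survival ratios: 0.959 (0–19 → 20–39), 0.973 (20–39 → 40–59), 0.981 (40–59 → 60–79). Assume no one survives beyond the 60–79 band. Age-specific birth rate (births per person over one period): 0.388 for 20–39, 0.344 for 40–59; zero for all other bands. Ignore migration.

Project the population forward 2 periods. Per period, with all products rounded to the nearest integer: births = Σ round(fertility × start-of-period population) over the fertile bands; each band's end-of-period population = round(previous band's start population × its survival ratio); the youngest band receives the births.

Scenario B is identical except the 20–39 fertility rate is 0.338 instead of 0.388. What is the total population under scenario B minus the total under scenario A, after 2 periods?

(Bands numbered youngest = 1 to oldest = 4.)
— Period 1 —
Births: 1600 × 0.388 = 621, 1870 × 0.344 = 643 — total 1264
Band 2: 590 × 0.959 = 566
Band 3: 1600 × 0.973 = 1557
Band 4: 1870 × 0.981 = 1834
→ [1264, 566, 1557, 1834]
— Period 2 —
Births: 566 × 0.388 = 220, 1557 × 0.344 = 536 — total 756
Band 2: 1264 × 0.959 = 1212
Band 3: 566 × 0.973 = 551
Band 4: 1557 × 0.981 = 1527
→ [756, 1212, 551, 1527]
Scenario A total after 2 periods: 4046
Scenario B projection —
— Period 1 —
Births: 1600 × 0.338 = 541, 1870 × 0.344 = 643 — total 1184
Band 2: 590 × 0.959 = 566
Band 3: 1600 × 0.973 = 1557
Band 4: 1870 × 0.981 = 1834
→ [1184, 566, 1557, 1834]
— Period 2 —
Births: 566 × 0.338 = 191, 1557 × 0.344 = 536 — total 727
Band 2: 1184 × 0.959 = 1135
Band 3: 566 × 0.973 = 551
Band 4: 1557 × 0.981 = 1527
→ [727, 1135, 551, 1527]
Scenario B total after 2 periods: 3940
Difference B − A = 3940 − 4046 = -106

-106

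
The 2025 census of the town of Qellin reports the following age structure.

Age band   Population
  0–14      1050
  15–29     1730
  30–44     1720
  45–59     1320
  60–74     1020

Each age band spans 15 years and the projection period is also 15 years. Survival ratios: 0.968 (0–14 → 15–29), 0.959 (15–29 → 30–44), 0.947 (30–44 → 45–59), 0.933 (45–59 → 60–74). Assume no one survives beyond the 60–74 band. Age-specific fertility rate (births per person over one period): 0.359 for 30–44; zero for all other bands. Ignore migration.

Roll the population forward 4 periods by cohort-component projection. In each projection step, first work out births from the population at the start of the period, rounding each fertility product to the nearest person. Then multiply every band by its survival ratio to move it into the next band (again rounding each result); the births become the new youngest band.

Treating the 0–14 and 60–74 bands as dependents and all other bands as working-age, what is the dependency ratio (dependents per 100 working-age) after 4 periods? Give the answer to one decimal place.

Period 1.
Births: 1720 × 0.359 = 617
15–29: 1050 × 0.968 = 1016
30–44: 1730 × 0.959 = 1659
45–59: 1720 × 0.947 = 1629
60–74: 1320 × 0.933 = 1232
End of period: [617, 1016, 1659, 1629, 1232]
Period 2.
Births: 1659 × 0.359 = 596
15–29: 617 × 0.968 = 597
30–44: 1016 × 0.959 = 974
45–59: 1659 × 0.947 = 1571
60–74: 1629 × 0.933 = 1520
End of period: [596, 597, 974, 1571, 1520]
Period 3.
Births: 974 × 0.359 = 350
15–29: 596 × 0.968 = 577
30–44: 597 × 0.959 = 573
45–59: 974 × 0.947 = 922
60–74: 1571 × 0.933 = 1466
End of period: [350, 577, 573, 922, 1466]
Period 4.
Births: 573 × 0.359 = 206
15–29: 350 × 0.968 = 339
30–44: 577 × 0.959 = 553
45–59: 573 × 0.947 = 543
60–74: 922 × 0.933 = 860
End of period: [206, 339, 553, 543, 860]
Dependents (band 0–14 + band 60–74) = 206 + 860 = 1066; working-age = 1435; ratio = 1066/1435 × 100 = 74.3

74.3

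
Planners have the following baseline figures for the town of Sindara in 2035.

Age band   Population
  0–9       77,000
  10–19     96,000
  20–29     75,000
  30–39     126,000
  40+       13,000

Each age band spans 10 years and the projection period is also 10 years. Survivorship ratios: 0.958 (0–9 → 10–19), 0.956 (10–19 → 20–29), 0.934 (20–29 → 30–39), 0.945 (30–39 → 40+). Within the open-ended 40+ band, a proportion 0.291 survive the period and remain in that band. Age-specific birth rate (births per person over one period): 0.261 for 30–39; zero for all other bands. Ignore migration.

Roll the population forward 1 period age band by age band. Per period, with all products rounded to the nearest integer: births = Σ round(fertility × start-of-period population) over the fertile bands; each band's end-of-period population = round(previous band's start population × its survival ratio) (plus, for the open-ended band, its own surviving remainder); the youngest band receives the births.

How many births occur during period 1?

(Bands numbered youngest = 1 to oldest = 5.)
Period 1:
Births: 126000 × 0.261 = 32886
Band 2: 77000 × 0.958 = 73766
Band 3: 96000 × 0.956 = 91776
Band 4: 75000 × 0.934 = 70050
Band 5: 126000 × 0.945 + 13000 × 0.291 = 119070 + 3783 = 122853
Giving 32886 / 73766 / 91776 / 70050 / 122853.

32886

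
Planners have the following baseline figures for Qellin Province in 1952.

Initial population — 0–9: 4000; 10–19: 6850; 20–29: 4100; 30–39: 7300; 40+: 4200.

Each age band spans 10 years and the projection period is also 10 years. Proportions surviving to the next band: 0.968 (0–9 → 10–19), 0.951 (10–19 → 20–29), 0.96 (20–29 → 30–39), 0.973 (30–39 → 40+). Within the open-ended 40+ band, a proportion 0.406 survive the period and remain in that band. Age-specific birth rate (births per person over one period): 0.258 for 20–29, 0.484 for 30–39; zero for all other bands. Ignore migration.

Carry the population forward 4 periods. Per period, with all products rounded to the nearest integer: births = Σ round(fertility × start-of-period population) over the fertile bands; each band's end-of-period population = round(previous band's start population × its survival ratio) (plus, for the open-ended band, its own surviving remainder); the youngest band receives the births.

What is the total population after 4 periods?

21139

[period 1]
Births: 4100 × 0.258 = 1058  |  7300 × 0.484 = 3533 → total 4591
10–19: 4000 × 0.968 = 3872
20–29: 6850 × 0.951 = 6514
30–39: 4100 × 0.96 = 3936
40+: 7300 × 0.973 + 4200 × 0.406 = 7103 + 1705 = 8808
Giving 4591 / 3872 / 6514 / 3936 / 8808.
[period 2]
Births: 6514 × 0.258 = 1681  |  3936 × 0.484 = 1905 → total 3586
10–19: 4591 × 0.968 = 4444
20–29: 3872 × 0.951 = 3682
30–39: 6514 × 0.96 = 6253
40+: 3936 × 0.973 + 8808 × 0.406 = 3830 + 3576 = 7406
Giving 3586 / 4444 / 3682 / 6253 / 7406.
[period 3]
Births: 3682 × 0.258 = 950  |  6253 × 0.484 = 3026 → total 3976
10–19: 3586 × 0.968 = 3471
20–29: 4444 × 0.951 = 4226
30–39: 3682 × 0.96 = 3535
40+: 6253 × 0.973 + 7406 × 0.406 = 6084 + 3007 = 9091
Giving 3976 / 3471 / 4226 / 3535 / 9091.
[period 4]
Births: 4226 × 0.258 = 1090  |  3535 × 0.484 = 1711 → total 2801
10–19: 3976 × 0.968 = 3849
20–29: 3471 × 0.951 = 3301
30–39: 4226 × 0.96 = 4057
40+: 3535 × 0.973 + 9091 × 0.406 = 3440 + 3691 = 7131
Giving 2801 / 3849 / 3301 / 4057 / 7131.
Total after period 4: 2801 + 3849 + 3301 + 4057 + 7131 = 21139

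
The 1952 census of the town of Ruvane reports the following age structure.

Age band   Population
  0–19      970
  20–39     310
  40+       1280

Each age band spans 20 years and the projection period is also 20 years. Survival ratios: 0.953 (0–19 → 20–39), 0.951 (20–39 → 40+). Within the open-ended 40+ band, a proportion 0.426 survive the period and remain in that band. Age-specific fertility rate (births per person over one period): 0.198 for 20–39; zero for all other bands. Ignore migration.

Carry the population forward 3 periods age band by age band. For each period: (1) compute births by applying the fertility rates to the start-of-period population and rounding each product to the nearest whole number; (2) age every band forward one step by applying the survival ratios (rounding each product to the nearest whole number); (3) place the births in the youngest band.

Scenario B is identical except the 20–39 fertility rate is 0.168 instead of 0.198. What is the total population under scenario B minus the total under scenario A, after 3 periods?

Period 1.
Births: 310 × 0.198 = 61
20–39: 970 × 0.953 = 924
40+: 310 × 0.951 + 1280 × 0.426 = 295 + 545 = 840
→ [61, 924, 840]
Period 2.
Births: 924 × 0.198 = 183
20–39: 61 × 0.953 = 58
40+: 924 × 0.951 + 840 × 0.426 = 879 + 358 = 1237
→ [183, 58, 1237]
Period 3.
Births: 58 × 0.198 = 11
20–39: 183 × 0.953 = 174
40+: 58 × 0.951 + 1237 × 0.426 = 55 + 527 = 582
→ [11, 174, 582]
Scenario A total after 3 periods: 767
Scenario B projection —
Period 1.
Births: 310 × 0.168 = 52
20–39: 970 × 0.953 = 924
40+: 310 × 0.951 + 1280 × 0.426 = 295 + 545 = 840
→ [52, 924, 840]
Period 2.
Births: 924 × 0.168 = 155
20–39: 52 × 0.953 = 50
40+: 924 × 0.951 + 840 × 0.426 = 879 + 358 = 1237
→ [155, 50, 1237]
Period 3.
Births: 50 × 0.168 = 8
20–39: 155 × 0.953 = 148
40+: 50 × 0.951 + 1237 × 0.426 = 48 + 527 = 575
→ [8, 148, 575]
Scenario B total after 3 periods: 731
Difference B − A = 731 − 767 = -36

-36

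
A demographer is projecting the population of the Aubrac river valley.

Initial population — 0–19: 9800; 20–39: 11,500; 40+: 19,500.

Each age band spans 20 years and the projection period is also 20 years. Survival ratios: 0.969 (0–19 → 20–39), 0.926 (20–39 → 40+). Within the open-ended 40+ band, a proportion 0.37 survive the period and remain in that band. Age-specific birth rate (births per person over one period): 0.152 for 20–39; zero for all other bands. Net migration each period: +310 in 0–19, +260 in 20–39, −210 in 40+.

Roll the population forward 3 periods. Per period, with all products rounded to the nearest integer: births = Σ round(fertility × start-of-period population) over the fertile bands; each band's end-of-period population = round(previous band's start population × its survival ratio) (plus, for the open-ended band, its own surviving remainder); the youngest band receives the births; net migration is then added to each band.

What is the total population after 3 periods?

After projecting period 1:
Births: 11500 × 0.152 = 1748
20–39: 9800 × 0.969 = 9496
40+: 11500 × 0.926 + 19500 × 0.37 = 10649 + 7215 = 17864
Net migration: 0–19 + 310 → 2058; 20–39 + 260 → 9756; 40+ − 210 → 17654
→ [2058, 9756, 17654]
After projecting period 2:
Births: 9756 × 0.152 = 1483
20–39: 2058 × 0.969 = 1994
40+: 9756 × 0.926 + 17654 × 0.37 = 9034 + 6532 = 15566
Net migration: 0–19 + 310 → 1793; 20–39 + 260 → 2254; 40+ − 210 → 15356
→ [1793, 2254, 15356]
After projecting period 3:
Births: 2254 × 0.152 = 343
20–39: 1793 × 0.969 = 1737
40+: 2254 × 0.926 + 15356 × 0.37 = 2087 + 5682 = 7769
Net migration: 0–19 + 310 → 653; 20–39 + 260 → 1997; 40+ − 210 → 7559
→ [653, 1997, 7559]
Total after period 3: 653 + 1997 + 7559 = 10209

10209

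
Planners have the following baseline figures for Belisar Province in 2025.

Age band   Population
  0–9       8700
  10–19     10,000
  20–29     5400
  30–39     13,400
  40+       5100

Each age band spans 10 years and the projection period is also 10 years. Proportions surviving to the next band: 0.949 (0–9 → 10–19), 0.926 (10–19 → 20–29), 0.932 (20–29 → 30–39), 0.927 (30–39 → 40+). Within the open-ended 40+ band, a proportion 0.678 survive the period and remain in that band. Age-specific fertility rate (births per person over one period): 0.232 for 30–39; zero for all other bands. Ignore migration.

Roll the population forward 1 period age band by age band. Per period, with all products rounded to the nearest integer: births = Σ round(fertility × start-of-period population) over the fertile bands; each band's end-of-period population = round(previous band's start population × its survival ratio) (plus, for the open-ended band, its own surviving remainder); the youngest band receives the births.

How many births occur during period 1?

After projecting period 1:
Births: 13400 * 0.232 = 3109
10–19: 8700 * 0.949 = 8256
20–29: 10000 * 0.926 = 9260
30–39: 5400 * 0.932 = 5033
40+: 13400 * 0.927 + 5100 * 0.678 = 12422 + 3458 = 15880
End of period: [3109, 8256, 9260, 5033, 15880]

3109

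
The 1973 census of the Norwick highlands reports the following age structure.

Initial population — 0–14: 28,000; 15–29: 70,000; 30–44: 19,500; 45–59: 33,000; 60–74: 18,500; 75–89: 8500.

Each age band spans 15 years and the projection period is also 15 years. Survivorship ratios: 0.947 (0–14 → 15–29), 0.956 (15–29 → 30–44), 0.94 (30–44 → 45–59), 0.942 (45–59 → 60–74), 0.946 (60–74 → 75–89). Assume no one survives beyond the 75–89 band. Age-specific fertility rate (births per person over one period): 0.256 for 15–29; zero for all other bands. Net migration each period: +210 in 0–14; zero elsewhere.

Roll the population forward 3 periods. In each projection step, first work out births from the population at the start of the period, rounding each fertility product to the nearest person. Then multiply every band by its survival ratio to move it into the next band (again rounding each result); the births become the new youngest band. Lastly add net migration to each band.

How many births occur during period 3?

4395

Period 1:
Births: 70000 × 0.256 = 17920
15–29: 28000 × 0.947 = 26516
30–44: 70000 × 0.956 = 66920
45–59: 19500 × 0.94 = 18330
60–74: 33000 × 0.942 = 31086
75–89: 18500 × 0.946 = 17501
Net migration: 0–14 + 210 → 18130
→ [18130, 26516, 66920, 18330, 31086, 17501]
Period 2:
Births: 26516 × 0.256 = 6788
15–29: 18130 × 0.947 = 17169
30–44: 26516 × 0.956 = 25349
45–59: 66920 × 0.94 = 62905
60–74: 18330 × 0.942 = 17267
75–89: 31086 × 0.946 = 29407
Net migration: 0–14 + 210 → 6998
→ [6998, 17169, 25349, 62905, 17267, 29407]
Period 3:
Births: 17169 × 0.256 = 4395
15–29: 6998 × 0.947 = 6627
30–44: 17169 × 0.956 = 16414
45–59: 25349 × 0.94 = 23828
60–74: 62905 × 0.942 = 59257
75–89: 17267 × 0.946 = 16335
Net migration: 0–14 + 210 → 4605
→ [4605, 6627, 16414, 23828, 59257, 16335]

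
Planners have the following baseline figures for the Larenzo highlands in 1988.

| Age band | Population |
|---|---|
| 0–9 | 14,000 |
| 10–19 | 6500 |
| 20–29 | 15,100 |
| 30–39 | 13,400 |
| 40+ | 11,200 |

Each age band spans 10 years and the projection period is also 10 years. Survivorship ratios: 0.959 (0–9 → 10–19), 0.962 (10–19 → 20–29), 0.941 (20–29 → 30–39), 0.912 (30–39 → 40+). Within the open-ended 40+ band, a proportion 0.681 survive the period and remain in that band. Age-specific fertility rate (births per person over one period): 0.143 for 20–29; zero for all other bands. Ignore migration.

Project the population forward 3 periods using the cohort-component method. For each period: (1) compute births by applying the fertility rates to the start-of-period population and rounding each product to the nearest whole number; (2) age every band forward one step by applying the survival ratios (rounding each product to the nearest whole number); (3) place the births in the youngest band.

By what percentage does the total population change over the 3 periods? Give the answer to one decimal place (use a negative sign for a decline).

-33.1

Call the bands 1 to 5, youngest first.
[period 1]
Births: 15100 × 0.143 = 2159
Band 2: 14000 × 0.959 = 13426
Band 3: 6500 × 0.962 = 6253
Band 4: 15100 × 0.941 = 14209
Band 5: 13400 × 0.912 + 11200 × 0.681 = 12221 + 7627 = 19848
End of period: [2159, 13426, 6253, 14209, 19848]
[period 2]
Births: 6253 × 0.143 = 894
Band 2: 2159 × 0.959 = 2070
Band 3: 13426 × 0.962 = 12916
Band 4: 6253 × 0.941 = 5884
Band 5: 14209 × 0.912 + 19848 × 0.681 = 12959 + 13516 = 26475
End of period: [894, 2070, 12916, 5884, 26475]
[period 3]
Births: 12916 × 0.143 = 1847
Band 2: 894 × 0.959 = 857
Band 3: 2070 × 0.962 = 1991
Band 4: 12916 × 0.941 = 12154
Band 5: 5884 × 0.912 + 26475 × 0.681 = 5366 + 18029 = 23395
End of period: [1847, 857, 1991, 12154, 23395]
Total: 60200 → 40244; change = -19956; percentage change = -33.1%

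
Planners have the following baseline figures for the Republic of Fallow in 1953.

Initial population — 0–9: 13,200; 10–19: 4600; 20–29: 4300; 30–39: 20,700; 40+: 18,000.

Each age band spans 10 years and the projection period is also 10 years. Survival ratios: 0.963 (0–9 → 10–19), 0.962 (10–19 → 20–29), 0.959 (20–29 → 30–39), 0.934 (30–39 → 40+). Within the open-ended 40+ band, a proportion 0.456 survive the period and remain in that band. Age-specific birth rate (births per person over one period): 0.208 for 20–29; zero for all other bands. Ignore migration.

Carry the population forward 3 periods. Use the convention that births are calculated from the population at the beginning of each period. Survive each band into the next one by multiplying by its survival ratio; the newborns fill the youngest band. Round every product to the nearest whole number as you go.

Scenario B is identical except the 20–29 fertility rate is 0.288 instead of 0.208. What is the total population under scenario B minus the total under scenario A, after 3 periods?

Call the bands 1 to 5, youngest first.
After projecting period 1:
Births: 4300 × 0.208 = 894
Band 2: 13200 × 0.963 = 12712
Band 3: 4600 × 0.962 = 4425
Band 4: 4300 × 0.959 = 4124
Band 5: 20700 × 0.934 + 18000 × 0.456 = 19334 + 8208 = 27542
Giving 894 / 12712 / 4425 / 4124 / 27542.
After projecting period 2:
Births: 4425 × 0.208 = 920
Band 2: 894 × 0.963 = 861
Band 3: 12712 × 0.962 = 12229
Band 4: 4425 × 0.959 = 4244
Band 5: 4124 × 0.934 + 27542 × 0.456 = 3852 + 12559 = 16411
Giving 920 / 861 / 12229 / 4244 / 16411.
After projecting period 3:
Births: 12229 × 0.208 = 2544
Band 2: 920 × 0.963 = 886
Band 3: 861 × 0.962 = 828
Band 4: 12229 × 0.959 = 11728
Band 5: 4244 × 0.934 + 16411 × 0.456 = 3964 + 7483 = 11447
Giving 2544 / 886 / 828 / 11728 / 11447.
Scenario A total after 3 periods: 27433
Scenario B projection —
After projecting period 1:
Births: 4300 × 0.288 = 1238
Band 2: 13200 × 0.963 = 12712
Band 3: 4600 × 0.962 = 4425
Band 4: 4300 × 0.959 = 4124
Band 5: 20700 × 0.934 + 18000 × 0.456 = 19334 + 8208 = 27542
Giving 1238 / 12712 / 4425 / 4124 / 27542.
After projecting period 2:
Births: 4425 × 0.288 = 1274
Band 2: 1238 × 0.963 = 1192
Band 3: 12712 × 0.962 = 12229
Band 4: 4425 × 0.959 = 4244
Band 5: 4124 × 0.934 + 27542 × 0.456 = 3852 + 12559 = 16411
Giving 1274 / 1192 / 12229 / 4244 / 16411.
After projecting period 3:
Births: 12229 × 0.288 = 3522
Band 2: 1274 × 0.963 = 1227
Band 3: 1192 × 0.962 = 1147
Band 4: 12229 × 0.959 = 11728
Band 5: 4244 × 0.934 + 16411 × 0.456 = 3964 + 7483 = 11447
Giving 3522 / 1227 / 1147 / 11728 / 11447.
Scenario B total after 3 periods: 29071
Difference B − A = 29071 − 27433 = 1638

1638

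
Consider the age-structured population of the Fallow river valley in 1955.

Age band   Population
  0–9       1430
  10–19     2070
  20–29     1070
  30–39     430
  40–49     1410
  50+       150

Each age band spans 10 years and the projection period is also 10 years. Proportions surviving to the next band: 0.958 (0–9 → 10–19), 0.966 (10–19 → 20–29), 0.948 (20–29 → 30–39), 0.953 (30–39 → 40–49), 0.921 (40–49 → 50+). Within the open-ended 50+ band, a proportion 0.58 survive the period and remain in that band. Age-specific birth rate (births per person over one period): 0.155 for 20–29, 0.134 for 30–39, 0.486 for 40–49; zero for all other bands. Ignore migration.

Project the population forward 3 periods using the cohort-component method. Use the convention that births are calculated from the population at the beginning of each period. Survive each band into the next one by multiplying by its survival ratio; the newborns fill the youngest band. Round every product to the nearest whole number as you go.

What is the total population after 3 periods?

7024

[period 1]
Births: 1070 × 0.155 = 166  |  430 × 0.134 = 58  |  1410 × 0.486 = 685 — total 909
10–19: 1430 × 0.958 = 1370
20–29: 2070 × 0.966 = 2000
30–39: 1070 × 0.948 = 1014
40–49: 430 × 0.953 = 410
50+: 1410 × 0.921 + 150 × 0.58 = 1299 + 87 = 1386
End of period: [909, 1370, 2000, 1014, 410, 1386]
[period 2]
Births: 2000 × 0.155 = 310  |  1014 × 0.134 = 136  |  410 × 0.486 = 199 — total 645
10–19: 909 × 0.958 = 871
20–29: 1370 × 0.966 = 1323
30–39: 2000 × 0.948 = 1896
40–49: 1014 × 0.953 = 966
50+: 410 × 0.921 + 1386 × 0.58 = 378 + 804 = 1182
End of period: [645, 871, 1323, 1896, 966, 1182]
[period 3]
Births: 1323 × 0.155 = 205  |  1896 × 0.134 = 254  |  966 × 0.486 = 469 — total 928
10–19: 645 × 0.958 = 618
20–29: 871 × 0.966 = 841
30–39: 1323 × 0.948 = 1254
40–49: 1896 × 0.953 = 1807
50+: 966 × 0.921 + 1182 × 0.58 = 890 + 686 = 1576
End of period: [928, 618, 841, 1254, 1807, 1576]
Total after period 3: 928 + 618 + 841 + 1254 + 1807 + 1576 = 7024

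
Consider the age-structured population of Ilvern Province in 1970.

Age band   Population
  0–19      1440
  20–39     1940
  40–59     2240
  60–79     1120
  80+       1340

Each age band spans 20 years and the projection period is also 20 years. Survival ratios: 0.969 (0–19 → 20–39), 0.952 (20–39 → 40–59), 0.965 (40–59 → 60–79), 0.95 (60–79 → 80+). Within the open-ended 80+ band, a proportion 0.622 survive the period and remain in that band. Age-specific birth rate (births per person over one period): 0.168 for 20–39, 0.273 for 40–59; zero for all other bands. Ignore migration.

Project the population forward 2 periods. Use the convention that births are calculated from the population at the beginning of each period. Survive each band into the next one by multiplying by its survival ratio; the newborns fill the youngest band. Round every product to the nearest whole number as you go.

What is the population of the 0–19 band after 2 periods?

738

Period 1.
Births: 1940 * 0.168 = 326 ; 2240 * 0.273 = 612 → total 938
20–39: 1440 * 0.969 = 1395
40–59: 1940 * 0.952 = 1847
60–79: 2240 * 0.965 = 2162
80+: 1120 * 0.95 + 1340 * 0.622 = 1064 + 833 = 1897
Giving 938 / 1395 / 1847 / 2162 / 1897.
Period 2.
Births: 1395 * 0.168 = 234 ; 1847 * 0.273 = 504 → total 738
20–39: 938 * 0.969 = 909
40–59: 1395 * 0.952 = 1328
60–79: 1847 * 0.965 = 1782
80+: 2162 * 0.95 + 1897 * 0.622 = 2054 + 1180 = 3234
Giving 738 / 909 / 1328 / 1782 / 3234.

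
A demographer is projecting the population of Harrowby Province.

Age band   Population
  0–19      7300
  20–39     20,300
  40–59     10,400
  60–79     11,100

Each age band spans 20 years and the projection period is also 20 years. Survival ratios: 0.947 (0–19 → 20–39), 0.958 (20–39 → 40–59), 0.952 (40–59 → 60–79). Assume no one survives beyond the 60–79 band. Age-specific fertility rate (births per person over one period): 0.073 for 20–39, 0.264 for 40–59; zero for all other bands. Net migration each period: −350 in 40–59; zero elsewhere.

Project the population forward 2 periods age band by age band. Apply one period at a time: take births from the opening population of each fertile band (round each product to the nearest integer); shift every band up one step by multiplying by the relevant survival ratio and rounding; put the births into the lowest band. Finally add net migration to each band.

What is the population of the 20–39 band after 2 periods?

After projecting period 1:
Births: 20300 × 0.073 = 1482, 10400 × 0.264 = 2746 → total 4228
20–39: 7300 × 0.947 = 6913
40–59: 20300 × 0.958 = 19447
60–79: 10400 × 0.952 = 9901
Net migration: 40–59 − 350 → 19097
Population now: 0–19=4228, 20–39=6913, 40–59=19097, 60–79=9901
After projecting period 2:
Births: 6913 × 0.073 = 505, 19097 × 0.264 = 5042 → total 5547
20–39: 4228 × 0.947 = 4004
40–59: 6913 × 0.958 = 6623
60–79: 19097 × 0.952 = 18180
Net migration: 40–59 − 350 → 6273
Population now: 0–19=5547, 20–39=4004, 40–59=6273, 60–79=18180

4004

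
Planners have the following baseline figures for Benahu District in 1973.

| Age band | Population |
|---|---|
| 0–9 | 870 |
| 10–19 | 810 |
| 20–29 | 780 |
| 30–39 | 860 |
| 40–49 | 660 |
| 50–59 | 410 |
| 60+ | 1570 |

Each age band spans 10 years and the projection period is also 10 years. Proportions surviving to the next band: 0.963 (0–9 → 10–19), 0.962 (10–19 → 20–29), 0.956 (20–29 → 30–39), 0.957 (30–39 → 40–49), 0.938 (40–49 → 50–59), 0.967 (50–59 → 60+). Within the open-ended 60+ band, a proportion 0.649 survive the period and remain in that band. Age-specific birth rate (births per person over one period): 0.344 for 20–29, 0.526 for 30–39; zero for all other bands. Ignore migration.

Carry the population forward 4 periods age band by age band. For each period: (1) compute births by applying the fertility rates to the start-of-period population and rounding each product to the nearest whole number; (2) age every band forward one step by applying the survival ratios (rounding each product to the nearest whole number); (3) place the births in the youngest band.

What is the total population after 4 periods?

5708

(Bands numbered youngest = 1 to oldest = 7.)
Period 1.
Births: 780 * 0.344 = 268, 860 * 0.526 = 452 ⇒ total 720
Band 2: 870 * 0.963 = 838
Band 3: 810 * 0.962 = 779
Band 4: 780 * 0.956 = 746
Band 5: 860 * 0.957 = 823
Band 6: 660 * 0.938 = 619
Band 7: 410 * 0.967 + 1570 * 0.649 = 396 + 1019 = 1415
→ [720, 838, 779, 746, 823, 619, 1415]
Period 2.
Births: 779 * 0.344 = 268, 746 * 0.526 = 392 ⇒ total 660
Band 2: 720 * 0.963 = 693
Band 3: 838 * 0.962 = 806
Band 4: 779 * 0.956 = 745
Band 5: 746 * 0.957 = 714
Band 6: 823 * 0.938 = 772
Band 7: 619 * 0.967 + 1415 * 0.649 = 599 + 918 = 1517
→ [660, 693, 806, 745, 714, 772, 1517]
Period 3.
Births: 806 * 0.344 = 277, 745 * 0.526 = 392 ⇒ total 669
Band 2: 660 * 0.963 = 636
Band 3: 693 * 0.962 = 667
Band 4: 806 * 0.956 = 771
Band 5: 745 * 0.957 = 713
Band 6: 714 * 0.938 = 670
Band 7: 772 * 0.967 + 1517 * 0.649 = 747 + 985 = 1732
→ [669, 636, 667, 771, 713, 670, 1732]
Period 4.
Births: 667 * 0.344 = 229, 771 * 0.526 = 406 ⇒ total 635
Band 2: 669 * 0.963 = 644
Band 3: 636 * 0.962 = 612
Band 4: 667 * 0.956 = 638
Band 5: 771 * 0.957 = 738
Band 6: 713 * 0.938 = 669
Band 7: 670 * 0.967 + 1732 * 0.649 = 648 + 1124 = 1772
→ [635, 644, 612, 638, 738, 669, 1772]
Total after period 4: 635 + 644 + 612 + 638 + 738 + 669 + 1772 = 5708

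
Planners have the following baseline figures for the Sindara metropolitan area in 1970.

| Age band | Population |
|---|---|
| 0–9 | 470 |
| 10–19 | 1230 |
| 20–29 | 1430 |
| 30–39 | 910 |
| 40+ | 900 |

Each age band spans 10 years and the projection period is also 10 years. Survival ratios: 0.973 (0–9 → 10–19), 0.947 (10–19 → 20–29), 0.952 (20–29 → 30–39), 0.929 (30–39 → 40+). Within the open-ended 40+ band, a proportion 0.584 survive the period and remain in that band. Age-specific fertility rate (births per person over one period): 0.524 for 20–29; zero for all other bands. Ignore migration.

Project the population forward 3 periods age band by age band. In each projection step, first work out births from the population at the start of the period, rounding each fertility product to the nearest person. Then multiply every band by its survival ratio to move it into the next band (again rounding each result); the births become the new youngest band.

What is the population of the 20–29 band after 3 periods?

690

Period 1:
Births: 1430 × 0.524 = 749
10–19: 470 × 0.973 = 457
20–29: 1230 × 0.947 = 1165
30–39: 1430 × 0.952 = 1361
40+: 910 × 0.929 + 900 × 0.584 = 845 + 526 = 1371
Giving 749 / 457 / 1165 / 1361 / 1371.
Period 2:
Births: 1165 × 0.524 = 610
10–19: 749 × 0.973 = 729
20–29: 457 × 0.947 = 433
30–39: 1165 × 0.952 = 1109
40+: 1361 × 0.929 + 1371 × 0.584 = 1264 + 801 = 2065
Giving 610 / 729 / 433 / 1109 / 2065.
Period 3:
Births: 433 × 0.524 = 227
10–19: 610 × 0.973 = 594
20–29: 729 × 0.947 = 690
30–39: 433 × 0.952 = 412
40+: 1109 × 0.929 + 2065 × 0.584 = 1030 + 1206 = 2236
Giving 227 / 594 / 690 / 412 / 2236.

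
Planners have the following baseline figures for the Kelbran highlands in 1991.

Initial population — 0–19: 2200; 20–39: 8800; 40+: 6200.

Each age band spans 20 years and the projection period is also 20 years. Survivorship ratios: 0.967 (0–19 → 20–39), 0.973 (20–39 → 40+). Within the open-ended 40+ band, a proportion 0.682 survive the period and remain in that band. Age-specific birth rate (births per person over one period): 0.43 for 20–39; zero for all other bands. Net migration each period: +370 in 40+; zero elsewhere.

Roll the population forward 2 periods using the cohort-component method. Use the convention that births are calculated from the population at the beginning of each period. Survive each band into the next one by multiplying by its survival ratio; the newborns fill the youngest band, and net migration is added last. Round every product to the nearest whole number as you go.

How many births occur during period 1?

3784

After projecting period 1:
Births: 8800 × 0.43 = 3784
20–39: 2200 × 0.967 = 2127
40+: 8800 × 0.973 + 6200 × 0.682 = 8562 + 4228 = 12790
Net migration: 40+ + 370 → 13160
End of period: [3784, 2127, 13160]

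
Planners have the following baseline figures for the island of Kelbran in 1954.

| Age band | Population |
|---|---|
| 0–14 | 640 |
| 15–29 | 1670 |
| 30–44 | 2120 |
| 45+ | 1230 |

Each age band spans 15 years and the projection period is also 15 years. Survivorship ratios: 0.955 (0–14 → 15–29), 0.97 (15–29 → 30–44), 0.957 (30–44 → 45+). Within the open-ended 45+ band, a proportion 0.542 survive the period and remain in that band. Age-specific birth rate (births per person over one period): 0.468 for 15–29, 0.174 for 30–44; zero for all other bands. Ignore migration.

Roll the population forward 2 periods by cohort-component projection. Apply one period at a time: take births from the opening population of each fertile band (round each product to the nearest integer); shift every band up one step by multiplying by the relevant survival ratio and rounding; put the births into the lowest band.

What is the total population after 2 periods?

5271

After projecting period 1:
Births: 1670 × 0.468 = 782  |  2120 × 0.174 = 369 — total 1151
15–29: 640 × 0.955 = 611
30–44: 1670 × 0.97 = 1620
45+: 2120 × 0.957 + 1230 × 0.542 = 2029 + 667 = 2696
Population now: 0–14=1151, 15–29=611, 30–44=1620, 45+=2696
After projecting period 2:
Births: 611 × 0.468 = 286  |  1620 × 0.174 = 282 — total 568
15–29: 1151 × 0.955 = 1099
30–44: 611 × 0.97 = 593
45+: 1620 × 0.957 + 2696 × 0.542 = 1550 + 1461 = 3011
Population now: 0–14=568, 15–29=1099, 30–44=593, 45+=3011
Total after period 2: 568 + 1099 + 593 + 3011 = 5271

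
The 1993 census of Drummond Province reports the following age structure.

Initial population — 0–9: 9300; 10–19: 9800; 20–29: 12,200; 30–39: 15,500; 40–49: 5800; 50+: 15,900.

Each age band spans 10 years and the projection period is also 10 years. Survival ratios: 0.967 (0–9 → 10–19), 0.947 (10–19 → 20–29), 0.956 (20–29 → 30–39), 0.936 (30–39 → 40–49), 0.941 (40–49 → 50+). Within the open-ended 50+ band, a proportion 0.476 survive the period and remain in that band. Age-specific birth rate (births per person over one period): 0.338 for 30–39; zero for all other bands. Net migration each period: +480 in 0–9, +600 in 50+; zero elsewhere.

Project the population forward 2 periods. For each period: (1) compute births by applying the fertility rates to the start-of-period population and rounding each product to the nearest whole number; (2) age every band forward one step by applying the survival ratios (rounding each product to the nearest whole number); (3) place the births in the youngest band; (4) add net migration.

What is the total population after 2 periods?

Period 1:
Births: 15500 × 0.338 = 5239
10–19: 9300 × 0.967 = 8993
20–29: 9800 × 0.947 = 9281
30–39: 12200 × 0.956 = 11663
40–49: 15500 × 0.936 = 14508
50+: 5800 × 0.941 + 15900 × 0.476 = 5458 + 7568 = 13026
Net migration: 0–9 + 480 → 5719; 50+ + 600 → 13626
End of period: [5719, 8993, 9281, 11663, 14508, 13626]
Period 2:
Births: 11663 × 0.338 = 3942
10–19: 5719 × 0.967 = 5530
20–29: 8993 × 0.947 = 8516
30–39: 9281 × 0.956 = 8873
40–49: 11663 × 0.936 = 10917
50+: 14508 × 0.941 + 13626 × 0.476 = 13652 + 6486 = 20138
Net migration: 0–9 + 480 → 4422; 50+ + 600 → 20738
End of period: [4422, 5530, 8516, 8873, 10917, 20738]
Total after period 2: 4422 + 5530 + 8516 + 8873 + 10917 + 20738 = 58996

58996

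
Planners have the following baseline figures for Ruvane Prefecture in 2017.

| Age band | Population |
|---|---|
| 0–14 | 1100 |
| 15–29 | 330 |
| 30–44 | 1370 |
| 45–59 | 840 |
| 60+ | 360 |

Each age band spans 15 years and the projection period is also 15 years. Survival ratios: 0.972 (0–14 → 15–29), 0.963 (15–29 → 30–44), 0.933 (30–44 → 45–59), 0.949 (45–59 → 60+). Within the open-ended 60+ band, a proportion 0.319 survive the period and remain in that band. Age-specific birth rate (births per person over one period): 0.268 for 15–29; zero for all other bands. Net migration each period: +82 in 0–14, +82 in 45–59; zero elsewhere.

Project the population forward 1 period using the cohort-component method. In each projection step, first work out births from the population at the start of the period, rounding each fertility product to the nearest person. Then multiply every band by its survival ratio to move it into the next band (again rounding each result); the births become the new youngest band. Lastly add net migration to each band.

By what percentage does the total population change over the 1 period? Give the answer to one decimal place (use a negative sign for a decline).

After projecting period 1:
Births: 330 * 0.268 = 88
15–29: 1100 * 0.972 = 1069
30–44: 330 * 0.963 = 318
45–59: 1370 * 0.933 = 1278
60+: 840 * 0.949 + 360 * 0.319 = 797 + 115 = 912
Net migration: 0–14 + 82 → 170; 45–59 + 82 → 1360
→ [170, 1069, 318, 1360, 912]
Total: 4000 → 3829; change = -171; percentage change = -4.3%

-4.3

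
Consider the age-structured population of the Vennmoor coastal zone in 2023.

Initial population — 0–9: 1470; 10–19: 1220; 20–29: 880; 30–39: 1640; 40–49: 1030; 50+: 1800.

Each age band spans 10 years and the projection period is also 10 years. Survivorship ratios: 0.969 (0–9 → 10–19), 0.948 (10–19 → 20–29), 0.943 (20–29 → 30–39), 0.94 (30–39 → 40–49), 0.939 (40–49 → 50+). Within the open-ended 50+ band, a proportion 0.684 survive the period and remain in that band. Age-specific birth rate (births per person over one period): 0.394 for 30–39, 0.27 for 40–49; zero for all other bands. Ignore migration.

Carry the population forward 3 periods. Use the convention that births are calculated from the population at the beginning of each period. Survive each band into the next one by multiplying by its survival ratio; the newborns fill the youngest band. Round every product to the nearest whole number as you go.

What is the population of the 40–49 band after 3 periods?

Let band 1 be 0–9 through band 6 = 50+.
— Period 1 —
Births: 1640 × 0.394 = 646  |  1030 × 0.27 = 278 → total 924
Band 2: 1470 × 0.969 = 1424
Band 3: 1220 × 0.948 = 1157
Band 4: 880 × 0.943 = 830
Band 5: 1640 × 0.94 = 1542
Band 6: 1030 × 0.939 + 1800 × 0.684 = 967 + 1231 = 2198
Population now: 0–9=924, 10–19=1424, 20–29=1157, 30–39=830, 40–49=1542, 50+=2198
— Period 2 —
Births: 830 × 0.394 = 327  |  1542 × 0.27 = 416 → total 743
Band 2: 924 × 0.969 = 895
Band 3: 1424 × 0.948 = 1350
Band 4: 1157 × 0.943 = 1091
Band 5: 830 × 0.94 = 780
Band 6: 1542 × 0.939 + 2198 × 0.684 = 1448 + 1503 = 2951
Population now: 0–9=743, 10–19=895, 20–29=1350, 30–39=1091, 40–49=780, 50+=2951
— Period 3 —
Births: 1091 × 0.394 = 430  |  780 × 0.27 = 211 → total 641
Band 2: 743 × 0.969 = 720
Band 3: 895 × 0.948 = 848
Band 4: 1350 × 0.943 = 1273
Band 5: 1091 × 0.94 = 1026
Band 6: 780 × 0.939 + 2951 × 0.684 = 732 + 2018 = 2750
Population now: 0–9=641, 10–19=720, 20–29=848, 30–39=1273, 40–49=1026, 50+=2750

1026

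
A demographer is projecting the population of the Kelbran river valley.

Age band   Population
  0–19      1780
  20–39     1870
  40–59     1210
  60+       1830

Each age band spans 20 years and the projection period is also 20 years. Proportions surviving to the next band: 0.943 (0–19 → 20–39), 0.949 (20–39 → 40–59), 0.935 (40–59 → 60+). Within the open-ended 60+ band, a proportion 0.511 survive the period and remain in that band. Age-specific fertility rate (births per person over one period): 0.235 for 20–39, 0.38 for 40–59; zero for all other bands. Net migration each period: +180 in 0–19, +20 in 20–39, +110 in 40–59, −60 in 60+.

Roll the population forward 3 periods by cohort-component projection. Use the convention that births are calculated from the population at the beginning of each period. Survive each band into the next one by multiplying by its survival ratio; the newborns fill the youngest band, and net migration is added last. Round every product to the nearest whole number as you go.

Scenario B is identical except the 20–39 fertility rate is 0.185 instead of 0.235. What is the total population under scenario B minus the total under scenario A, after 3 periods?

Period 1:
Births: 1870 × 0.235 = 439 ; 1210 × 0.38 = 460 → total 899
20–39: 1780 × 0.943 = 1679
40–59: 1870 × 0.949 = 1775
60+: 1210 × 0.935 + 1830 × 0.511 = 1131 + 935 = 2066
Net migration: 0–19 + 180 → 1079; 20–39 + 20 → 1699; 40–59 + 110 → 1885; 60+ − 60 → 2006
Giving 1079 / 1699 / 1885 / 2006.
Period 2:
Births: 1699 × 0.235 = 399 ; 1885 × 0.38 = 716 → total 1115
20–39: 1079 × 0.943 = 1017
40–59: 1699 × 0.949 = 1612
60+: 1885 × 0.935 + 2006 × 0.511 = 1762 + 1025 = 2787
Net migration: 0–19 + 180 → 1295; 20–39 + 20 → 1037; 40–59 + 110 → 1722; 60+ − 60 → 2727
Giving 1295 / 1037 / 1722 / 2727.
Period 3:
Births: 1037 × 0.235 = 244 ; 1722 × 0.38 = 654 → total 898
20–39: 1295 × 0.943 = 1221
40–59: 1037 × 0.949 = 984
60+: 1722 × 0.935 + 2727 × 0.511 = 1610 + 1393 = 3003
Net migration: 0–19 + 180 → 1078; 20–39 + 20 → 1241; 40–59 + 110 → 1094; 60+ − 60 → 2943
Giving 1078 / 1241 / 1094 / 2943.
Scenario A total after 3 periods: 6356
Scenario B projection —
Period 1:
Births: 1870 × 0.185 = 346 ; 1210 × 0.38 = 460 → total 806
20–39: 1780 × 0.943 = 1679
40–59: 1870 × 0.949 = 1775
60+: 1210 × 0.935 + 1830 × 0.511 = 1131 + 935 = 2066
Net migration: 0–19 + 180 → 986; 20–39 + 20 → 1699; 40–59 + 110 → 1885; 60+ − 60 → 2006
Giving 986 / 1699 / 1885 / 2006.
Period 2:
Births: 1699 × 0.185 = 314 ; 1885 × 0.38 = 716 → total 1030
20–39: 986 × 0.943 = 930
40–59: 1699 × 0.949 = 1612
60+: 1885 × 0.935 + 2006 × 0.511 = 1762 + 1025 = 2787
Net migration: 0–19 + 180 → 1210; 20–39 + 20 → 950; 40–59 + 110 → 1722; 60+ − 60 → 2727
Giving 1210 / 950 / 1722 / 2727.
Period 3:
Births: 950 × 0.185 = 176 ; 1722 × 0.38 = 654 → total 830
20–39: 1210 × 0.943 = 1141
40–59: 950 × 0.949 = 902
60+: 1722 × 0.935 + 2727 × 0.511 = 1610 + 1393 = 3003
Net migration: 0–19 + 180 → 1010; 20–39 + 20 → 1161; 40–59 + 110 → 1012; 60+ − 60 → 2943
Giving 1010 / 1161 / 1012 / 2943.
Scenario B total after 3 periods: 6126
Difference B − A = 6126 − 6356 = -230

-230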